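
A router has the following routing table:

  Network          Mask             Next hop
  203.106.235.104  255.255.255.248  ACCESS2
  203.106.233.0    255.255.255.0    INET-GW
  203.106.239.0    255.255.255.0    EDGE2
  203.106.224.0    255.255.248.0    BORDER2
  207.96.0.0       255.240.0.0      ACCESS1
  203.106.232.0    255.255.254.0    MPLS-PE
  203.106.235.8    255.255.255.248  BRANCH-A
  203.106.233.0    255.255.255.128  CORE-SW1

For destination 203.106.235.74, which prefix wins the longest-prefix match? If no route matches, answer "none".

none

203.106.235.74 is outside every listed prefix and there is no default route.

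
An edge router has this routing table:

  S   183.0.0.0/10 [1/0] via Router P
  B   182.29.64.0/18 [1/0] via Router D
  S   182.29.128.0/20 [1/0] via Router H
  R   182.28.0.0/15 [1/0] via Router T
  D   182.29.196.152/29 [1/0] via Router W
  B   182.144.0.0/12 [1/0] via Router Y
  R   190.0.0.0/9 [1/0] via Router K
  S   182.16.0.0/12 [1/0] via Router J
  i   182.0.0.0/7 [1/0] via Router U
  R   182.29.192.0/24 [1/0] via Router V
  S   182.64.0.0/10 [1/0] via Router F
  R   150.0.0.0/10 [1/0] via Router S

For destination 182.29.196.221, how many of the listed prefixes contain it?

Prefixes containing 182.29.196.221:
  182.0.0.0/7 (182.0.0.0 - 183.255.255.255)
  182.16.0.0/12 (182.16.0.0 - 182.31.255.255)
  182.28.0.0/15 (182.28.0.0 - 182.29.255.255)
Total matching entries: 3.

3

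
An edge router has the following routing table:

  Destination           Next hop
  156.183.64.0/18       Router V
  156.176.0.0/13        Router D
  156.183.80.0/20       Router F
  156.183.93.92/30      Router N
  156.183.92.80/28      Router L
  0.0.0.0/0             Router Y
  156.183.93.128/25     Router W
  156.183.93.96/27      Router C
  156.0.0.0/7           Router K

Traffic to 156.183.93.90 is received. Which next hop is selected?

Router F

Routes whose prefix contains 156.183.93.90:
  0.0.0.0/0 (default, matches everything) -> Router Y
  156.0.0.0/7 (156.0.0.0 - 157.255.255.255) -> Router K
  156.176.0.0/13 (156.176.0.0 - 156.183.255.255) -> Router D
  156.183.64.0/18 (156.183.64.0 - 156.183.127.255) -> Router V
  156.183.80.0/20 (156.183.80.0 - 156.183.95.255) -> Router F
More-specific entries that do NOT match:
  156.183.93.92/30 (156.183.93.92 - 156.183.93.95) does not contain 156.183.93.90
  156.183.92.80/28 (156.183.92.80 - 156.183.92.95) does not contain 156.183.93.90
  156.183.93.96/27 (156.183.93.96 - 156.183.93.127) does not contain 156.183.93.90
  156.183.93.128/25 (156.183.93.128 - 156.183.93.255) does not contain 156.183.93.90
Longest matching prefix is /20 -> next hop Router F.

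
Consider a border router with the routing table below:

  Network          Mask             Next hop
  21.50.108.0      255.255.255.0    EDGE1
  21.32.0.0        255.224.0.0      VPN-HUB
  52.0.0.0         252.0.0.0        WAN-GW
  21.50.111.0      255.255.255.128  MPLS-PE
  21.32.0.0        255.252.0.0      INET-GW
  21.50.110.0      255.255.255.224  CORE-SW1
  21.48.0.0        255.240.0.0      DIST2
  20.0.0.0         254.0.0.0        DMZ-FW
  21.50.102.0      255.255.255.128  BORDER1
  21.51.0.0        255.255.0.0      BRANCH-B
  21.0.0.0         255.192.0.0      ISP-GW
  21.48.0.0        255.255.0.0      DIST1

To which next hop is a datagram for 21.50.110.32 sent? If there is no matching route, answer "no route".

Routes whose prefix contains 21.50.110.32:
  20.0.0.0/7 (20.0.0.0 - 21.255.255.255) -> DMZ-FW
  21.0.0.0/10 (21.0.0.0 - 21.63.255.255) -> ISP-GW
  21.32.0.0/11 (21.32.0.0 - 21.63.255.255) -> VPN-HUB
  21.48.0.0/12 (21.48.0.0 - 21.63.255.255) -> DIST2
More-specific entries that do NOT match:
  21.50.110.0/27 (21.50.110.0 - 21.50.110.31) does not contain 21.50.110.32
  21.50.111.0/25 (21.50.111.0 - 21.50.111.127) does not contain 21.50.110.32
  21.50.102.0/25 (21.50.102.0 - 21.50.102.127) does not contain 21.50.110.32
  21.50.108.0/24 (21.50.108.0 - 21.50.108.255) does not contain 21.50.110.32
  21.51.0.0/16 (21.51.0.0 - 21.51.255.255) does not contain 21.50.110.32
  21.48.0.0/16 (21.48.0.0 - 21.48.255.255) does not contain 21.50.110.32
  21.32.0.0/14 (21.32.0.0 - 21.35.255.255) does not contain 21.50.110.32
Longest matching prefix is /12 -> next hop DIST2.

DIST2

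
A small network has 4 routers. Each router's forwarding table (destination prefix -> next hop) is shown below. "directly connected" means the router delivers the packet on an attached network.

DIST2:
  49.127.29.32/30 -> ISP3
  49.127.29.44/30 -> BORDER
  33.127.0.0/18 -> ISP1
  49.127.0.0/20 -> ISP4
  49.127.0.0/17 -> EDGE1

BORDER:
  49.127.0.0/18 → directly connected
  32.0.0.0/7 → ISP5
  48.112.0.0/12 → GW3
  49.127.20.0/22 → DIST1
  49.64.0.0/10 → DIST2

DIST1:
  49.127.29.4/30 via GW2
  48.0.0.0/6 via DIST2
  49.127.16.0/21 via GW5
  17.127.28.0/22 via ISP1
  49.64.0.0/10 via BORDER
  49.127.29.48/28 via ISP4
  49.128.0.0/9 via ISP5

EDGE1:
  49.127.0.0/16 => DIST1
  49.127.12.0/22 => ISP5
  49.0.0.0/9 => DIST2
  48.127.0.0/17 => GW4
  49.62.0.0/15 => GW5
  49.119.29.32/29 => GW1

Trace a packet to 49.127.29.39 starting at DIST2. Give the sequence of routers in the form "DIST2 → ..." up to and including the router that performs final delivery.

At DIST2: longest match for 49.127.29.39 is 49.127.0.0/17 -> EDGE1
At EDGE1: longest match for 49.127.29.39 is 49.127.0.0/16 -> DIST1
At DIST1: longest match for 49.127.29.39 is 49.64.0.0/10 -> BORDER
At BORDER: longest match for 49.127.29.39 is 49.127.0.0/18 -> directly connected

DIST2 → EDGE1 → DIST1 → BORDER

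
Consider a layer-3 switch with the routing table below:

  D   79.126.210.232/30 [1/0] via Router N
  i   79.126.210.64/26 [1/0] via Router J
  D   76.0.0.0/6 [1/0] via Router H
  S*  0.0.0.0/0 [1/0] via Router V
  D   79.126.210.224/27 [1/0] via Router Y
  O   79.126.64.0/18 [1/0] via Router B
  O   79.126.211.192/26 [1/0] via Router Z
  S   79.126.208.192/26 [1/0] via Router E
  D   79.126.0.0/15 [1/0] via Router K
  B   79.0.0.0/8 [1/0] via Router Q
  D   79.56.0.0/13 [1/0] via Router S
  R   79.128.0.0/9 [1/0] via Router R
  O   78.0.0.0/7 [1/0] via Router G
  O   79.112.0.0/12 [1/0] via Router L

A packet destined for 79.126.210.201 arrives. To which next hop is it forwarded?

Routes whose prefix contains 79.126.210.201:
  0.0.0.0/0 (default, matches everything) -> Router V
  76.0.0.0/6 (76.0.0.0 - 79.255.255.255) -> Router H
  78.0.0.0/7 (78.0.0.0 - 79.255.255.255) -> Router G
  79.0.0.0/8 (79.0.0.0 - 79.255.255.255) -> Router Q
  79.112.0.0/12 (79.112.0.0 - 79.127.255.255) -> Router L
  79.126.0.0/15 (79.126.0.0 - 79.127.255.255) -> Router K
More-specific entries that do NOT match:
  79.126.210.232/30 (79.126.210.232 - 79.126.210.235) does not contain 79.126.210.201
  79.126.210.224/27 (79.126.210.224 - 79.126.210.255) does not contain 79.126.210.201
  79.126.210.64/26 (79.126.210.64 - 79.126.210.127) does not contain 79.126.210.201
  79.126.211.192/26 (79.126.211.192 - 79.126.211.255) does not contain 79.126.210.201
  79.126.208.192/26 (79.126.208.192 - 79.126.208.255) does not contain 79.126.210.201
  79.126.64.0/18 (79.126.64.0 - 79.126.127.255) does not contain 79.126.210.201
Longest matching prefix is /15 -> next hop Router K.

Router K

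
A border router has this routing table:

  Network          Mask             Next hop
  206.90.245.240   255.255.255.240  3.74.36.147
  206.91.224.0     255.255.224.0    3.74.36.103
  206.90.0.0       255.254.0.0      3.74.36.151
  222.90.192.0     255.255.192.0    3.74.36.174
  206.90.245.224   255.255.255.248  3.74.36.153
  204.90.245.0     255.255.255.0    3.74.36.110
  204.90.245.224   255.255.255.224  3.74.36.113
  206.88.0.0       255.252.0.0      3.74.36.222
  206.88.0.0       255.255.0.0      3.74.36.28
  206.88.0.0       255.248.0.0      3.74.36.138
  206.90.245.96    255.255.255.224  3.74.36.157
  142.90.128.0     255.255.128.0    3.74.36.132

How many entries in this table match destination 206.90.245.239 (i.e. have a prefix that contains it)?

Prefixes containing 206.90.245.239:
  206.88.0.0/13 (206.88.0.0 - 206.95.255.255)
  206.88.0.0/14 (206.88.0.0 - 206.91.255.255)
  206.90.0.0/15 (206.90.0.0 - 206.91.255.255)
Total matching entries: 3.

3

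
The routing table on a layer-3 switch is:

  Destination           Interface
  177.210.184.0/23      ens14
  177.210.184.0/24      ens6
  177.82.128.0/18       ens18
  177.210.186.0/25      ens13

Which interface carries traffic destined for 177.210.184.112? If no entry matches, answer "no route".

Routes whose prefix contains 177.210.184.112:
  177.210.184.0/23 (177.210.184.0 - 177.210.185.255) -> ens14
  177.210.184.0/24 (177.210.184.0 - 177.210.184.255) -> ens6
More-specific entries that do NOT match:
  177.210.186.0/25 (177.210.186.0 - 177.210.186.127) does not contain 177.210.184.112
Longest matching prefix is /24 -> interface ens6.

ens6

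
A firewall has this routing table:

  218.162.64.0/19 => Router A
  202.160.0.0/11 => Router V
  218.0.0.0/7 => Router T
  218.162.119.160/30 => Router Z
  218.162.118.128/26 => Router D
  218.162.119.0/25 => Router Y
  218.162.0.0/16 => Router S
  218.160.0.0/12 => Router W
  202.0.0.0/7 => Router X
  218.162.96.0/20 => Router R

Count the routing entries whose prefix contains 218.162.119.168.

3

Prefixes containing 218.162.119.168:
  218.0.0.0/7 (218.0.0.0 - 219.255.255.255)
  218.160.0.0/12 (218.160.0.0 - 218.175.255.255)
  218.162.0.0/16 (218.162.0.0 - 218.162.255.255)
Total matching entries: 3.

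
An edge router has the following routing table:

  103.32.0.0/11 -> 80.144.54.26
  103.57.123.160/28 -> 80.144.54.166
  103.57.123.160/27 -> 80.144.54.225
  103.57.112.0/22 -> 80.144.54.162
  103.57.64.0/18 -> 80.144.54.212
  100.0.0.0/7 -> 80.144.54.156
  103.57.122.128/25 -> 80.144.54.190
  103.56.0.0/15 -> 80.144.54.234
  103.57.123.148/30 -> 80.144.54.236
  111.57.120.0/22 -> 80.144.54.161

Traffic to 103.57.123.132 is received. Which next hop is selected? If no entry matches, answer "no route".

80.144.54.212

Routes whose prefix contains 103.57.123.132:
  103.32.0.0/11 (103.32.0.0 - 103.63.255.255) -> 80.144.54.26
  103.56.0.0/15 (103.56.0.0 - 103.57.255.255) -> 80.144.54.234
  103.57.64.0/18 (103.57.64.0 - 103.57.127.255) -> 80.144.54.212
More-specific entries that do NOT match:
  103.57.123.148/30 (103.57.123.148 - 103.57.123.151) does not contain 103.57.123.132
  103.57.123.160/28 (103.57.123.160 - 103.57.123.175) does not contain 103.57.123.132
  103.57.123.160/27 (103.57.123.160 - 103.57.123.191) does not contain 103.57.123.132
  103.57.122.128/25 (103.57.122.128 - 103.57.122.255) does not contain 103.57.123.132
  103.57.112.0/22 (103.57.112.0 - 103.57.115.255) does not contain 103.57.123.132
  111.57.120.0/22 (111.57.120.0 - 111.57.123.255) does not contain 103.57.123.132
Longest matching prefix is /18 -> next hop 80.144.54.212.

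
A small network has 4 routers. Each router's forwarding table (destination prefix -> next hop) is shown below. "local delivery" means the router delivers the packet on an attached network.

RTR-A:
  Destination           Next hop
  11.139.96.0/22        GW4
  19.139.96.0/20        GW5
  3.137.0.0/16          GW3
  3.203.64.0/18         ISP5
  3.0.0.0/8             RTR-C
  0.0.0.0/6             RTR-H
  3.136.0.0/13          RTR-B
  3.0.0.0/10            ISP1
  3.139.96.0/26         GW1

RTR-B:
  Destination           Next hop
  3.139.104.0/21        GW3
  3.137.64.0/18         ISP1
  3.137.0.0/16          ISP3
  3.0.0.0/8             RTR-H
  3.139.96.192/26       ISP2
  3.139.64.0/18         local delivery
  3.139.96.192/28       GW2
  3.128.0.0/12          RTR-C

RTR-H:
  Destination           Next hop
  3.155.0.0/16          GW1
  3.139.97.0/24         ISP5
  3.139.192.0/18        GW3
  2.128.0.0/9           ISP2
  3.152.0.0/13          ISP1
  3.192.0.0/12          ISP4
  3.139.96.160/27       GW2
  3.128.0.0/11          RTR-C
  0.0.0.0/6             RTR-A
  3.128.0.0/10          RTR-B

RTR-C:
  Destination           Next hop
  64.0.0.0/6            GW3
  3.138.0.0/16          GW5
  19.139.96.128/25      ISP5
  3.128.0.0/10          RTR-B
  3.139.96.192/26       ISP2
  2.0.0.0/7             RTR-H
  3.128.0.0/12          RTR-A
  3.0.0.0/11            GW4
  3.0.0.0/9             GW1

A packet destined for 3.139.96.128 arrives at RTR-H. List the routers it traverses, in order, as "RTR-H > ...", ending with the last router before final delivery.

RTR-H > RTR-C > RTR-A > RTR-B

At RTR-H: longest match for 3.139.96.128 is 3.128.0.0/11 -> RTR-C
At RTR-C: longest match for 3.139.96.128 is 3.128.0.0/12 -> RTR-A
At RTR-A: longest match for 3.139.96.128 is 3.136.0.0/13 -> RTR-B
At RTR-B: longest match for 3.139.96.128 is 3.139.64.0/18 -> local delivery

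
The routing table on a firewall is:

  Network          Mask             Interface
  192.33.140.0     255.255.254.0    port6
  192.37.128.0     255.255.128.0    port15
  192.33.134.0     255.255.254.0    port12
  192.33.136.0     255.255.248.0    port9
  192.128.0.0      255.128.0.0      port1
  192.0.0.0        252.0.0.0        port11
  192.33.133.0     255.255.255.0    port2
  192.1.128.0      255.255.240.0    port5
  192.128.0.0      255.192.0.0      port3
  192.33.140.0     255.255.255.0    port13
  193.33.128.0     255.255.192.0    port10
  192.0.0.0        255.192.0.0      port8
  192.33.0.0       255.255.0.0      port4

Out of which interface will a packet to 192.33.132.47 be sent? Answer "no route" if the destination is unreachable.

Routes whose prefix contains 192.33.132.47:
  192.0.0.0/6 (192.0.0.0 - 195.255.255.255) -> port11
  192.0.0.0/10 (192.0.0.0 - 192.63.255.255) -> port8
  192.33.0.0/16 (192.33.0.0 - 192.33.255.255) -> port4
More-specific entries that do NOT match:
  192.33.133.0/24 (192.33.133.0 - 192.33.133.255) does not contain 192.33.132.47
  192.33.140.0/24 (192.33.140.0 - 192.33.140.255) does not contain 192.33.132.47
  192.33.140.0/23 (192.33.140.0 - 192.33.141.255) does not contain 192.33.132.47
  192.33.134.0/23 (192.33.134.0 - 192.33.135.255) does not contain 192.33.132.47
  192.33.136.0/21 (192.33.136.0 - 192.33.143.255) does not contain 192.33.132.47
  192.1.128.0/20 (192.1.128.0 - 192.1.143.255) does not contain 192.33.132.47
  193.33.128.0/18 (193.33.128.0 - 193.33.191.255) does not contain 192.33.132.47
  192.37.128.0/17 (192.37.128.0 - 192.37.255.255) does not contain 192.33.132.47
Longest matching prefix is /16 -> interface port4.

port4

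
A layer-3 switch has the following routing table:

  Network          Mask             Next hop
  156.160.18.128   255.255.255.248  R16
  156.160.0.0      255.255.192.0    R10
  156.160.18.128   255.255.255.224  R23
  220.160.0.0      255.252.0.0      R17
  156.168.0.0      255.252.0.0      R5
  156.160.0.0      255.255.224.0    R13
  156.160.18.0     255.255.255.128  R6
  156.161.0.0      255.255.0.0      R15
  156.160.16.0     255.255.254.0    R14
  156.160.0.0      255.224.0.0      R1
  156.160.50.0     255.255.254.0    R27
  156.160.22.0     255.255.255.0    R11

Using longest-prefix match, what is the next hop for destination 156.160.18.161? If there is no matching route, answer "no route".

Routes whose prefix contains 156.160.18.161:
  156.160.0.0/11 (156.160.0.0 - 156.191.255.255) -> R1
  156.160.0.0/18 (156.160.0.0 - 156.160.63.255) -> R10
  156.160.0.0/19 (156.160.0.0 - 156.160.31.255) -> R13
More-specific entries that do NOT match:
  156.160.18.128/29 (156.160.18.128 - 156.160.18.135) does not contain 156.160.18.161
  156.160.18.128/27 (156.160.18.128 - 156.160.18.159) does not contain 156.160.18.161
  156.160.18.0/25 (156.160.18.0 - 156.160.18.127) does not contain 156.160.18.161
  156.160.22.0/24 (156.160.22.0 - 156.160.22.255) does not contain 156.160.18.161
  156.160.16.0/23 (156.160.16.0 - 156.160.17.255) does not contain 156.160.18.161
  156.160.50.0/23 (156.160.50.0 - 156.160.51.255) does not contain 156.160.18.161
Longest matching prefix is /19 -> next hop R13.

R13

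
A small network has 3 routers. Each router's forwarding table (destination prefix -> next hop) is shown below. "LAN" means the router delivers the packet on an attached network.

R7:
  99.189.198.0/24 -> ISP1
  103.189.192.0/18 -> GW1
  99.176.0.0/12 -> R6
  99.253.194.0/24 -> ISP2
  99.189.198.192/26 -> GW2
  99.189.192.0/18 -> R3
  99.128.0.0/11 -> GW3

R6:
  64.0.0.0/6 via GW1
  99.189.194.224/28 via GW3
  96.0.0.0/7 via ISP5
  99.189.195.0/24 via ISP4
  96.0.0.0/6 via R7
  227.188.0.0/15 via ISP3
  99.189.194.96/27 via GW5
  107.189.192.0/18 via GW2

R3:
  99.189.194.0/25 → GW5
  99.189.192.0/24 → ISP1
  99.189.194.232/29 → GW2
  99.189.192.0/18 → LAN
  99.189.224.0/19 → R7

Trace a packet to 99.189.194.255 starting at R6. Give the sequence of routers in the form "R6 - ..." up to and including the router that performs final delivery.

R6 - R7 - R3

At R6: longest match for 99.189.194.255 is 96.0.0.0/6 -> R7
At R7: longest match for 99.189.194.255 is 99.189.192.0/18 -> R3
At R3: longest match for 99.189.194.255 is 99.189.192.0/18 -> LAN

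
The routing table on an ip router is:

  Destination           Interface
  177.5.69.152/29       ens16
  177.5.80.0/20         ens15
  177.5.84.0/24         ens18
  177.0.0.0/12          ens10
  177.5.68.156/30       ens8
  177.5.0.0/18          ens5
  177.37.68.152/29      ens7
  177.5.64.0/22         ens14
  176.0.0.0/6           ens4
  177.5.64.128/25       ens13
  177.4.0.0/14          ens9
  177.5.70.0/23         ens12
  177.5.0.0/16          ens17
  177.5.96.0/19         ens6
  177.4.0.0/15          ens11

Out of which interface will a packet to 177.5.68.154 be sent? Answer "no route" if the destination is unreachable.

ens17

Routes whose prefix contains 177.5.68.154:
  176.0.0.0/6 (176.0.0.0 - 179.255.255.255) -> ens4
  177.0.0.0/12 (177.0.0.0 - 177.15.255.255) -> ens10
  177.4.0.0/14 (177.4.0.0 - 177.7.255.255) -> ens9
  177.4.0.0/15 (177.4.0.0 - 177.5.255.255) -> ens11
  177.5.0.0/16 (177.5.0.0 - 177.5.255.255) -> ens17
More-specific entries that do NOT match:
  177.5.68.156/30 (177.5.68.156 - 177.5.68.159) does not contain 177.5.68.154
  177.5.69.152/29 (177.5.69.152 - 177.5.69.159) does not contain 177.5.68.154
  177.37.68.152/29 (177.37.68.152 - 177.37.68.159) does not contain 177.5.68.154
  177.5.64.128/25 (177.5.64.128 - 177.5.64.255) does not contain 177.5.68.154
  177.5.84.0/24 (177.5.84.0 - 177.5.84.255) does not contain 177.5.68.154
  177.5.70.0/23 (177.5.70.0 - 177.5.71.255) does not contain 177.5.68.154
  177.5.64.0/22 (177.5.64.0 - 177.5.67.255) does not contain 177.5.68.154
  177.5.80.0/20 (177.5.80.0 - 177.5.95.255) does not contain 177.5.68.154
  177.5.96.0/19 (177.5.96.0 - 177.5.127.255) does not contain 177.5.68.154
  177.5.0.0/18 (177.5.0.0 - 177.5.63.255) does not contain 177.5.68.154
Longest matching prefix is /16 -> interface ens17.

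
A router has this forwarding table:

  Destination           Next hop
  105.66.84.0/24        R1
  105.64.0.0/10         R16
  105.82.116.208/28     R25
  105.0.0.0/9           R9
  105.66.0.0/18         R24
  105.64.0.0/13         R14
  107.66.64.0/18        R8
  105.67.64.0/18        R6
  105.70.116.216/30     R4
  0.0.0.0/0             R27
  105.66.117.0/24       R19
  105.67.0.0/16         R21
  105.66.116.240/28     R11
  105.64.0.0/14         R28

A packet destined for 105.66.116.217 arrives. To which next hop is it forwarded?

Routes whose prefix contains 105.66.116.217:
  0.0.0.0/0 (default, matches everything) -> R27
  105.0.0.0/9 (105.0.0.0 - 105.127.255.255) -> R9
  105.64.0.0/10 (105.64.0.0 - 105.127.255.255) -> R16
  105.64.0.0/13 (105.64.0.0 - 105.71.255.255) -> R14
  105.64.0.0/14 (105.64.0.0 - 105.67.255.255) -> R28
More-specific entries that do NOT match:
  105.70.116.216/30 (105.70.116.216 - 105.70.116.219) does not contain 105.66.116.217
  105.82.116.208/28 (105.82.116.208 - 105.82.116.223) does not contain 105.66.116.217
  105.66.116.240/28 (105.66.116.240 - 105.66.116.255) does not contain 105.66.116.217
  105.66.84.0/24 (105.66.84.0 - 105.66.84.255) does not contain 105.66.116.217
  105.66.117.0/24 (105.66.117.0 - 105.66.117.255) does not contain 105.66.116.217
  105.66.0.0/18 (105.66.0.0 - 105.66.63.255) does not contain 105.66.116.217
  107.66.64.0/18 (107.66.64.0 - 107.66.127.255) does not contain 105.66.116.217
  105.67.64.0/18 (105.67.64.0 - 105.67.127.255) does not contain 105.66.116.217
  105.67.0.0/16 (105.67.0.0 - 105.67.255.255) does not contain 105.66.116.217
Longest matching prefix is /14 -> next hop R28.

R28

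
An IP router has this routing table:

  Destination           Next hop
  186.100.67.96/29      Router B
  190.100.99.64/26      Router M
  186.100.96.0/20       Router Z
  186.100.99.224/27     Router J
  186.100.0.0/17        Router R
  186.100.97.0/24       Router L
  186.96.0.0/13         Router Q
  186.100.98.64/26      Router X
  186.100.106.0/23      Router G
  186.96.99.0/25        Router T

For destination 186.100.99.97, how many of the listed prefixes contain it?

Prefixes containing 186.100.99.97:
  186.96.0.0/13 (186.96.0.0 - 186.103.255.255)
  186.100.0.0/17 (186.100.0.0 - 186.100.127.255)
  186.100.96.0/20 (186.100.96.0 - 186.100.111.255)
Total matching entries: 3.

3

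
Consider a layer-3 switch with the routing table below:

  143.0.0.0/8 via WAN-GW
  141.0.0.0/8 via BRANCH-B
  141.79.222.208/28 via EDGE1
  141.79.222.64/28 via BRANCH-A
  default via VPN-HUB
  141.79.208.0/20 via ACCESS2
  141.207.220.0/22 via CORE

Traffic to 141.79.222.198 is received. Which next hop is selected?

Routes whose prefix contains 141.79.222.198:
  0.0.0.0/0 (default, matches everything) -> VPN-HUB
  141.0.0.0/8 (141.0.0.0 - 141.255.255.255) -> BRANCH-B
  141.79.208.0/20 (141.79.208.0 - 141.79.223.255) -> ACCESS2
More-specific entries that do NOT match:
  141.79.222.208/28 (141.79.222.208 - 141.79.222.223) does not contain 141.79.222.198
  141.79.222.64/28 (141.79.222.64 - 141.79.222.79) does not contain 141.79.222.198
  141.207.220.0/22 (141.207.220.0 - 141.207.223.255) does not contain 141.79.222.198
Longest matching prefix is /20 -> next hop ACCESS2.

ACCESS2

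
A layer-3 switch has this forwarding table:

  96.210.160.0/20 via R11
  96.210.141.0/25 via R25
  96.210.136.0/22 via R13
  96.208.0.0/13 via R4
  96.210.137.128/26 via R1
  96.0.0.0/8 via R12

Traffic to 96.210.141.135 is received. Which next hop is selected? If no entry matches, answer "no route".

R4

Routes whose prefix contains 96.210.141.135:
  96.0.0.0/8 (96.0.0.0 - 96.255.255.255) -> R12
  96.208.0.0/13 (96.208.0.0 - 96.215.255.255) -> R4
More-specific entries that do NOT match:
  96.210.137.128/26 (96.210.137.128 - 96.210.137.191) does not contain 96.210.141.135
  96.210.141.0/25 (96.210.141.0 - 96.210.141.127) does not contain 96.210.141.135
  96.210.136.0/22 (96.210.136.0 - 96.210.139.255) does not contain 96.210.141.135
  96.210.160.0/20 (96.210.160.0 - 96.210.175.255) does not contain 96.210.141.135
Longest matching prefix is /13 -> next hop R4.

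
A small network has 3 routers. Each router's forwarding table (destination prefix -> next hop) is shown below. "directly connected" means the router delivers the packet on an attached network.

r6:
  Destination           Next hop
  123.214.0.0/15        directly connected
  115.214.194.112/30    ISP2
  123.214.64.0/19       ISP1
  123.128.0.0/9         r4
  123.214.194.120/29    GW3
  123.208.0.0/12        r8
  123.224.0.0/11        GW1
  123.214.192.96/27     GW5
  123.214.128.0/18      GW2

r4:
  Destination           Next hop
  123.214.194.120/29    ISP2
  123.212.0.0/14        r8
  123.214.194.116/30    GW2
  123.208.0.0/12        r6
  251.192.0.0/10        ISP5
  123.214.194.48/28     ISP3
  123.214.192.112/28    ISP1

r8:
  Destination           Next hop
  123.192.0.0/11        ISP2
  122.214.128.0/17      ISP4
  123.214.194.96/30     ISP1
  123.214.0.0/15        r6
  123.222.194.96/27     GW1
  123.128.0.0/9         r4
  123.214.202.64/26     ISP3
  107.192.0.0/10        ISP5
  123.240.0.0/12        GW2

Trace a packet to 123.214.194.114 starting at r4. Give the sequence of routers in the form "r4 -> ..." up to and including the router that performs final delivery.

At r4: longest match for 123.214.194.114 is 123.212.0.0/14 -> r8
At r8: longest match for 123.214.194.114 is 123.214.0.0/15 -> r6
At r6: longest match for 123.214.194.114 is 123.214.0.0/15 -> directly connected

r4 -> r8 -> r6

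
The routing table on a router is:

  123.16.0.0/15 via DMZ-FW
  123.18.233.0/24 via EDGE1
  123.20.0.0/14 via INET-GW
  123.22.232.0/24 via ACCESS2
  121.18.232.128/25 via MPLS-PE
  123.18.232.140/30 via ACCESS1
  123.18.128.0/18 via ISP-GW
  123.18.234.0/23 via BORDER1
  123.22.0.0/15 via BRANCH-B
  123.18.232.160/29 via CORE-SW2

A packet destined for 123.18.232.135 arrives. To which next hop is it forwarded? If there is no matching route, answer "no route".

No entry's prefix contains 123.18.232.135; there is no default route.

no route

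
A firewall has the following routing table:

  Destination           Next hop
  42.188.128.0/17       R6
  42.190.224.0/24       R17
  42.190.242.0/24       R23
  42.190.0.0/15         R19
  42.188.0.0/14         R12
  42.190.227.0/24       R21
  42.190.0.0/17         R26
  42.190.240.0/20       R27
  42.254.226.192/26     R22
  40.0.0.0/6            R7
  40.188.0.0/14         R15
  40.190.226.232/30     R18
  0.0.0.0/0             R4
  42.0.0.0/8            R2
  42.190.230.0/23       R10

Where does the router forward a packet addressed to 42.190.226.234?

R19

Routes whose prefix contains 42.190.226.234:
  0.0.0.0/0 (default, matches everything) -> R4
  40.0.0.0/6 (40.0.0.0 - 43.255.255.255) -> R7
  42.0.0.0/8 (42.0.0.0 - 42.255.255.255) -> R2
  42.188.0.0/14 (42.188.0.0 - 42.191.255.255) -> R12
  42.190.0.0/15 (42.190.0.0 - 42.191.255.255) -> R19
More-specific entries that do NOT match:
  40.190.226.232/30 (40.190.226.232 - 40.190.226.235) does not contain 42.190.226.234
  42.254.226.192/26 (42.254.226.192 - 42.254.226.255) does not contain 42.190.226.234
  42.190.224.0/24 (42.190.224.0 - 42.190.224.255) does not contain 42.190.226.234
  42.190.242.0/24 (42.190.242.0 - 42.190.242.255) does not contain 42.190.226.234
  42.190.227.0/24 (42.190.227.0 - 42.190.227.255) does not contain 42.190.226.234
  42.190.230.0/23 (42.190.230.0 - 42.190.231.255) does not contain 42.190.226.234
  42.190.240.0/20 (42.190.240.0 - 42.190.255.255) does not contain 42.190.226.234
  42.188.128.0/17 (42.188.128.0 - 42.188.255.255) does not contain 42.190.226.234
  42.190.0.0/17 (42.190.0.0 - 42.190.127.255) does not contain 42.190.226.234
Longest matching prefix is /15 -> next hop R19.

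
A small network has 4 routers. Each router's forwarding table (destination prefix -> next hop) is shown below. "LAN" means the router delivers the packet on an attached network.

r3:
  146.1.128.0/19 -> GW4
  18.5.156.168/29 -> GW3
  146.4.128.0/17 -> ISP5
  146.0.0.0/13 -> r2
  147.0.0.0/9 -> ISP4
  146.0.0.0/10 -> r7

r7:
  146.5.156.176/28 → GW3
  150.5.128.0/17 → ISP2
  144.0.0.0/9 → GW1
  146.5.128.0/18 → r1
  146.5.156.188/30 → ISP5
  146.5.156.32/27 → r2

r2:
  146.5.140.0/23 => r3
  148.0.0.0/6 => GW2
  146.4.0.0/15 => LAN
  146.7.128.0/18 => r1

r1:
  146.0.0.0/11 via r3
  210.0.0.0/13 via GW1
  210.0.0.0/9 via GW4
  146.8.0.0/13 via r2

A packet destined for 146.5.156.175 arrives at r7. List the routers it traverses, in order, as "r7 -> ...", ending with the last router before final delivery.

r7 -> r1 -> r3 -> r2

At r7: longest match for 146.5.156.175 is 146.5.128.0/18 -> r1
At r1: longest match for 146.5.156.175 is 146.0.0.0/11 -> r3
At r3: longest match for 146.5.156.175 is 146.0.0.0/13 -> r2
At r2: longest match for 146.5.156.175 is 146.4.0.0/15 -> LAN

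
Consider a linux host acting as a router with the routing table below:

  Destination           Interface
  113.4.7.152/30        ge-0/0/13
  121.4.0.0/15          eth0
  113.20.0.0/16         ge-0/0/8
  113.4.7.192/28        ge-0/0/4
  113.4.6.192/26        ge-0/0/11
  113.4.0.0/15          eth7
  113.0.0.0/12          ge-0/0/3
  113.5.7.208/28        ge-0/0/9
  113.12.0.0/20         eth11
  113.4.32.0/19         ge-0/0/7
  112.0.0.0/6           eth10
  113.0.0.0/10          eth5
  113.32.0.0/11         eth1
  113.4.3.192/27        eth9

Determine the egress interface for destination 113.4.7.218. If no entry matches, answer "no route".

eth7

Routes whose prefix contains 113.4.7.218:
  112.0.0.0/6 (112.0.0.0 - 115.255.255.255) -> eth10
  113.0.0.0/10 (113.0.0.0 - 113.63.255.255) -> eth5
  113.0.0.0/12 (113.0.0.0 - 113.15.255.255) -> ge-0/0/3
  113.4.0.0/15 (113.4.0.0 - 113.5.255.255) -> eth7
More-specific entries that do NOT match:
  113.4.7.152/30 (113.4.7.152 - 113.4.7.155) does not contain 113.4.7.218
  113.4.7.192/28 (113.4.7.192 - 113.4.7.207) does not contain 113.4.7.218
  113.5.7.208/28 (113.5.7.208 - 113.5.7.223) does not contain 113.4.7.218
  113.4.3.192/27 (113.4.3.192 - 113.4.3.223) does not contain 113.4.7.218
  113.4.6.192/26 (113.4.6.192 - 113.4.6.255) does not contain 113.4.7.218
  113.12.0.0/20 (113.12.0.0 - 113.12.15.255) does not contain 113.4.7.218
  113.4.32.0/19 (113.4.32.0 - 113.4.63.255) does not contain 113.4.7.218
  113.20.0.0/16 (113.20.0.0 - 113.20.255.255) does not contain 113.4.7.218
Longest matching prefix is /15 -> interface eth7.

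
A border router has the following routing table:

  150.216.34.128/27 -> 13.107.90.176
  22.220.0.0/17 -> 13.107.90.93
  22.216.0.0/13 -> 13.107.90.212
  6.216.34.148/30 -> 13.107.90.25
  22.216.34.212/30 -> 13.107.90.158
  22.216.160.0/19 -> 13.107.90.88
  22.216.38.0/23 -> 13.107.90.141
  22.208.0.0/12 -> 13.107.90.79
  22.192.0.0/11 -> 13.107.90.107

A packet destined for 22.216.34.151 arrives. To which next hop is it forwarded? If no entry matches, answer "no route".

Routes whose prefix contains 22.216.34.151:
  22.192.0.0/11 (22.192.0.0 - 22.223.255.255) -> 13.107.90.107
  22.208.0.0/12 (22.208.0.0 - 22.223.255.255) -> 13.107.90.79
  22.216.0.0/13 (22.216.0.0 - 22.223.255.255) -> 13.107.90.212
More-specific entries that do NOT match:
  6.216.34.148/30 (6.216.34.148 - 6.216.34.151) does not contain 22.216.34.151
  22.216.34.212/30 (22.216.34.212 - 22.216.34.215) does not contain 22.216.34.151
  150.216.34.128/27 (150.216.34.128 - 150.216.34.159) does not contain 22.216.34.151
  22.216.38.0/23 (22.216.38.0 - 22.216.39.255) does not contain 22.216.34.151
  22.216.160.0/19 (22.216.160.0 - 22.216.191.255) does not contain 22.216.34.151
  22.220.0.0/17 (22.220.0.0 - 22.220.127.255) does not contain 22.216.34.151
Longest matching prefix is /13 -> next hop 13.107.90.212.

13.107.90.212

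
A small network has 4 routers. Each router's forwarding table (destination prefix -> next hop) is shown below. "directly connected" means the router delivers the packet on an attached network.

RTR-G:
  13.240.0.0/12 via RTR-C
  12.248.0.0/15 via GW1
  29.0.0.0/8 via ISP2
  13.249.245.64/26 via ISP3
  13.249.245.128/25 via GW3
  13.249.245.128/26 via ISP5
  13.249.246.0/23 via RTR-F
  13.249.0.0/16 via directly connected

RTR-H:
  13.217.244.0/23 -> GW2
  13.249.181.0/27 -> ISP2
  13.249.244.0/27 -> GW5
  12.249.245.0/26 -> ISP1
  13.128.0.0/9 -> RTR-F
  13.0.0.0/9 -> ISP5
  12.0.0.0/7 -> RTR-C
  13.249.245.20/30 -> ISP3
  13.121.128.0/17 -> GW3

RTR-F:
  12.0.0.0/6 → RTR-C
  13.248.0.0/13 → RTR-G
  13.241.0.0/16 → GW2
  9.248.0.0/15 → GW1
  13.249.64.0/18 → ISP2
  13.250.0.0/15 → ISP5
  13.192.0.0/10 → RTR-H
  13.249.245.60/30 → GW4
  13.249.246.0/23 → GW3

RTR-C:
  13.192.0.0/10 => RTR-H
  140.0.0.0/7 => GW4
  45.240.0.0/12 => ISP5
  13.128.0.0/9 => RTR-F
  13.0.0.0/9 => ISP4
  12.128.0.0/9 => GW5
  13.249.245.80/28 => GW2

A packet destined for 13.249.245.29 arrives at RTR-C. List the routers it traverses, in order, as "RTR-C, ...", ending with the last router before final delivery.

At RTR-C: longest match for 13.249.245.29 is 13.192.0.0/10 -> RTR-H
At RTR-H: longest match for 13.249.245.29 is 13.128.0.0/9 -> RTR-F
At RTR-F: longest match for 13.249.245.29 is 13.248.0.0/13 -> RTR-G
At RTR-G: longest match for 13.249.245.29 is 13.249.0.0/16 -> directly connected

RTR-C, RTR-H, RTR-F, RTR-G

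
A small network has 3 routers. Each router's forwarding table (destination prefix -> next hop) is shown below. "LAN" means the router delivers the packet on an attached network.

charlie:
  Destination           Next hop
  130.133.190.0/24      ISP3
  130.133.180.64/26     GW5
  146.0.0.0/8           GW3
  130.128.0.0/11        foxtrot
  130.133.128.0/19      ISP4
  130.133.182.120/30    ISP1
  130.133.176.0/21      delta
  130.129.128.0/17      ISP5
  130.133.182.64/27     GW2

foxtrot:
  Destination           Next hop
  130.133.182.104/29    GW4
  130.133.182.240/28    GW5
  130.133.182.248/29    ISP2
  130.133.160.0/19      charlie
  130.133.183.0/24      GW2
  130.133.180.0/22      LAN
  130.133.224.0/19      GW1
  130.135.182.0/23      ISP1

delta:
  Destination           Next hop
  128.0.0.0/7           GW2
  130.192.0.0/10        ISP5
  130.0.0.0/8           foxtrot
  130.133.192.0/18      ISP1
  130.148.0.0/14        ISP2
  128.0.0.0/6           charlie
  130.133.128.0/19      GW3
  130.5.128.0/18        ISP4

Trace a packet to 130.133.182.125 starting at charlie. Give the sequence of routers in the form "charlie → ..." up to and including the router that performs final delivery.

At charlie: longest match for 130.133.182.125 is 130.133.176.0/21 -> delta
At delta: longest match for 130.133.182.125 is 130.0.0.0/8 -> foxtrot
At foxtrot: longest match for 130.133.182.125 is 130.133.180.0/22 -> LAN

charlie → delta → foxtrot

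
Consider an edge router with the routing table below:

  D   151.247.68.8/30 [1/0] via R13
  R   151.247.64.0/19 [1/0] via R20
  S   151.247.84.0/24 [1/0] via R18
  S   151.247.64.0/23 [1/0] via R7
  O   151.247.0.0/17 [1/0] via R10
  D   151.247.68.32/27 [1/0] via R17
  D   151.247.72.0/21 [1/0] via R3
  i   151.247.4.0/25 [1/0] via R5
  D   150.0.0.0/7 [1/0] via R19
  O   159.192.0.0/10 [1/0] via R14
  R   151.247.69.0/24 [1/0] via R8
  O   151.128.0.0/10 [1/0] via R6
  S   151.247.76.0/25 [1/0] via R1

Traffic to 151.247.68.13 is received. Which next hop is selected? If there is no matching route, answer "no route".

Routes whose prefix contains 151.247.68.13:
  150.0.0.0/7 (150.0.0.0 - 151.255.255.255) -> R19
  151.247.0.0/17 (151.247.0.0 - 151.247.127.255) -> R10
  151.247.64.0/19 (151.247.64.0 - 151.247.95.255) -> R20
More-specific entries that do NOT match:
  151.247.68.8/30 (151.247.68.8 - 151.247.68.11) does not contain 151.247.68.13
  151.247.68.32/27 (151.247.68.32 - 151.247.68.63) does not contain 151.247.68.13
  151.247.4.0/25 (151.247.4.0 - 151.247.4.127) does not contain 151.247.68.13
  151.247.76.0/25 (151.247.76.0 - 151.247.76.127) does not contain 151.247.68.13
  151.247.84.0/24 (151.247.84.0 - 151.247.84.255) does not contain 151.247.68.13
  151.247.69.0/24 (151.247.69.0 - 151.247.69.255) does not contain 151.247.68.13
  151.247.64.0/23 (151.247.64.0 - 151.247.65.255) does not contain 151.247.68.13
  151.247.72.0/21 (151.247.72.0 - 151.247.79.255) does not contain 151.247.68.13
Longest matching prefix is /19 -> next hop R20.

R20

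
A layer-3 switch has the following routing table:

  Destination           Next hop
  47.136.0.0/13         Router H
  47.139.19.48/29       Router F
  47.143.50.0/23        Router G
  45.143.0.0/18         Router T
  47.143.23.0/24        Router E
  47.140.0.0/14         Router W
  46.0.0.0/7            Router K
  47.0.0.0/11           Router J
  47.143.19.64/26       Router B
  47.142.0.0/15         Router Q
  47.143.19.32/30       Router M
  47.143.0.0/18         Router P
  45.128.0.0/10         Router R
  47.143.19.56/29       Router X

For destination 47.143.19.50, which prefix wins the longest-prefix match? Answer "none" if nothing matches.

Entries matching 47.143.19.50:
  46.0.0.0/7 (46.0.0.0 - 47.255.255.255)
  47.136.0.0/13 (47.136.0.0 - 47.143.255.255)
  47.140.0.0/14 (47.140.0.0 - 47.143.255.255)
  47.142.0.0/15 (47.142.0.0 - 47.143.255.255)
  47.143.0.0/18 (47.143.0.0 - 47.143.63.255)
Most specific is 47.143.0.0/18.

47.143.0.0/18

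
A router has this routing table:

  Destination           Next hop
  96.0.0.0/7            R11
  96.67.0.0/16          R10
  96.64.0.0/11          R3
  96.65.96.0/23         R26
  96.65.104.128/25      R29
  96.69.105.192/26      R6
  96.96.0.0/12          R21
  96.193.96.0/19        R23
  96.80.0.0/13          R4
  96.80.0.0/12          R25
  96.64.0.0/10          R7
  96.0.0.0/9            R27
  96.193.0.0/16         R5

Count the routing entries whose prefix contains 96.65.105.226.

Prefixes containing 96.65.105.226:
  96.0.0.0/7 (96.0.0.0 - 97.255.255.255)
  96.0.0.0/9 (96.0.0.0 - 96.127.255.255)
  96.64.0.0/10 (96.64.0.0 - 96.127.255.255)
  96.64.0.0/11 (96.64.0.0 - 96.95.255.255)
Total matching entries: 4.

4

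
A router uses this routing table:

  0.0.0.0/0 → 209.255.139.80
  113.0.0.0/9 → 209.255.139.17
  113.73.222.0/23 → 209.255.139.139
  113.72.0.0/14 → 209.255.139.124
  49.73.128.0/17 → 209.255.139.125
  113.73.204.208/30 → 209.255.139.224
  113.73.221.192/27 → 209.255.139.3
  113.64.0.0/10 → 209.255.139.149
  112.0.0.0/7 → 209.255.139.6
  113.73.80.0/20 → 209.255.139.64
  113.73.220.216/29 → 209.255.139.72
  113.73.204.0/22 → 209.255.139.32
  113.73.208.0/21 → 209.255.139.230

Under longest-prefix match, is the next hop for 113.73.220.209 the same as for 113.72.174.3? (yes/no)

113.73.220.209: longest match 113.72.0.0/14 -> 209.255.139.124
113.72.174.3: longest match 113.72.0.0/14 -> 209.255.139.124

yes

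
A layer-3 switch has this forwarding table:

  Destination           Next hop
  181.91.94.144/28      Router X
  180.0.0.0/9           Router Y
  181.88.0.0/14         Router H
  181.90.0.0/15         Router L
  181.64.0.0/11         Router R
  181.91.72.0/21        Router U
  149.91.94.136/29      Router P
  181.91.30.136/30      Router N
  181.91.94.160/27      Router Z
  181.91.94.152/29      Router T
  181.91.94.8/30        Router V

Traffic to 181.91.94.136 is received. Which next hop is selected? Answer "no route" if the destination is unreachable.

Router L

Routes whose prefix contains 181.91.94.136:
  181.64.0.0/11 (181.64.0.0 - 181.95.255.255) -> Router R
  181.88.0.0/14 (181.88.0.0 - 181.91.255.255) -> Router H
  181.90.0.0/15 (181.90.0.0 - 181.91.255.255) -> Router L
More-specific entries that do NOT match:
  181.91.30.136/30 (181.91.30.136 - 181.91.30.139) does not contain 181.91.94.136
  181.91.94.8/30 (181.91.94.8 - 181.91.94.11) does not contain 181.91.94.136
  149.91.94.136/29 (149.91.94.136 - 149.91.94.143) does not contain 181.91.94.136
  181.91.94.152/29 (181.91.94.152 - 181.91.94.159) does not contain 181.91.94.136
  181.91.94.144/28 (181.91.94.144 - 181.91.94.159) does not contain 181.91.94.136
  181.91.94.160/27 (181.91.94.160 - 181.91.94.191) does not contain 181.91.94.136
  181.91.72.0/21 (181.91.72.0 - 181.91.79.255) does not contain 181.91.94.136
Longest matching prefix is /15 -> next hop Router L.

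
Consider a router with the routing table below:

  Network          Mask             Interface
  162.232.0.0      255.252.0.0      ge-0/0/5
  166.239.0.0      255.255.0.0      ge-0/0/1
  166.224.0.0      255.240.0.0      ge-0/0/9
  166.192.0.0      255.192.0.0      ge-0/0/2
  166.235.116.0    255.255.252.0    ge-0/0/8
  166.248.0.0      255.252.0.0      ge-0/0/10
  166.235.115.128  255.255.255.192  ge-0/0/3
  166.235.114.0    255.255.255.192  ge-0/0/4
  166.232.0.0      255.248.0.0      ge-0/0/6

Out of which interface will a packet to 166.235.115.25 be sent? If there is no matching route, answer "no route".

Routes whose prefix contains 166.235.115.25:
  166.192.0.0/10 (166.192.0.0 - 166.255.255.255) -> ge-0/0/2
  166.224.0.0/12 (166.224.0.0 - 166.239.255.255) -> ge-0/0/9
  166.232.0.0/13 (166.232.0.0 - 166.239.255.255) -> ge-0/0/6
More-specific entries that do NOT match:
  166.235.115.128/26 (166.235.115.128 - 166.235.115.191) does not contain 166.235.115.25
  166.235.114.0/26 (166.235.114.0 - 166.235.114.63) does not contain 166.235.115.25
  166.235.116.0/22 (166.235.116.0 - 166.235.119.255) does not contain 166.235.115.25
  166.239.0.0/16 (166.239.0.0 - 166.239.255.255) does not contain 166.235.115.25
  162.232.0.0/14 (162.232.0.0 - 162.235.255.255) does not contain 166.235.115.25
  166.248.0.0/14 (166.248.0.0 - 166.251.255.255) does not contain 166.235.115.25
Longest matching prefix is /13 -> interface ge-0/0/6.

ge-0/0/6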